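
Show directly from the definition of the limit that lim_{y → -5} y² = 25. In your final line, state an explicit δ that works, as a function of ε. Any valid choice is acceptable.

δ = min(1, ε/11)

Fix ε > 0. We seek δ > 0 with 0 < |y + 5| < δ ⇒ |y² − 25| < ε.
Factor: y² − 25 = (y + 5)(y - 5), so |y² − 25| = |y + 5|·|y - 5|.
Restrict δ ≤ 1. Then |y + 5| < 1 gives |y| < 6, so by the triangle inequality |y - 5| ≤ 6 + 5 = 11.
Hence |y² − 25| ≤ 11|y + 5|, which is < ε once |y + 5| < ε/11.
Take δ = min(1, ε/11). If 0 < |y + 5| < δ then both bounds hold and |y² − 25| ≤ 11|y + 5| < 11·(ε/11) = ε.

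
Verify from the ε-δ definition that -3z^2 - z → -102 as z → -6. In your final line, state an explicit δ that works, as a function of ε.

Let ε > 0 be given. We want δ > 0 such that 0 < |z + 6| < δ implies |(-3z^2 - z) + 102| < ε.
(-3z^2 - z) + 102 = -3z^2 - z + 102 = (z + 6)(-3z + 17).
So |(-3z^2 - z) + 102| = |z + 6|·|-3z + 17|.
Assume first that |z + 6| < 1, so |z| < 7. Then |-3z + 17| ≤ 3·7 + 17 = 38.
Hence |(-3z^2 - z) + 102| ≤ 38|z + 6| < ε provided |z + 6| < ε/38.
Choosing δ = min(1, ε/38) ensures both conditions, hence |(-3z^2 - z) + 102| < ε.

δ = min(1, ε/38)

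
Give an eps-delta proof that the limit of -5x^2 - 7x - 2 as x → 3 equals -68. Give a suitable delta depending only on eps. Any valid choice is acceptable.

delta = min(1, eps/42)

Suppose eps > 0. We want delta > 0 such that 0 < |x − 3| < delta implies |(-5x^2 - 7x - 2) + 68| < eps.
(-5x^2 - 7x - 2) + 68 = -5x^2 - 7x + 66 = (x − 3)(-5x - 22).
So |(-5x^2 - 7x - 2) + 68| = |x − 3|·|-5x - 22|.
Require delta ≤ 1. Then |x − 3| < 1 gives |x| < 4, and by the triangle inequality |-5x - 22| ≤ 5·4 + 22 = 42.
Hence |(-5x^2 - 7x - 2) + 68| ≤ 42|x − 3| < eps provided |x − 3| < eps/42.
Choosing delta = min(1, eps/42) ensures both conditions, hence |(-5x^2 - 7x - 2) + 68| < eps.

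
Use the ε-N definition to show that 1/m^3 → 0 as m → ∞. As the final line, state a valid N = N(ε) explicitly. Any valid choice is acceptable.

Fix ε > 0. For m ≥ 1, |1/m^3 − 0| = 1/m^3.
1/m^3 < ε ⇔ m^3 > 1/ε ⇔ m > (1/ε)^{1/3}.
Take N = (1/ε)^{1/3}. Then m > N implies 1/m^3 < ε.

N = (1/ε)^{1/3}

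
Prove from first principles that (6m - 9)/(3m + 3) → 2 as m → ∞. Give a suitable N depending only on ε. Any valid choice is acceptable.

Let ε > 0 be given. For m ≥ 1, |(6m - 9)/(3m + 3) − 2| = |-45|/(3(3m + 3)) = 45/(3(3m + 3)).
Since 3m + 3 ≥ 3m for m ≥ 1, this is ≤ 45/(3·3m) = 5/m.
So |(6m - 9)/(3m + 3) − 2| < ε whenever m > 5/ε.
Take N = 5/ε. If m > N then |(6m - 9)/(3m + 3) − 2| ≤ 5/m < ε.

N = 5/ε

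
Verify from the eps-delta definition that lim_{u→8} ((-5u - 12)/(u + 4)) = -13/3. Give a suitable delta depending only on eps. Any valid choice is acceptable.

delta = min(6, 9eps)

Let eps > 0. We want delta > 0 with 0 < |u − 8| < delta ⇒ |(-5u - 12)/(u + 4) + 13/3| < eps.
Combining over a common denominator, (-5u - 12)/(u + 4) + 13/3 = [(-5u - 12)·12 − (-52)·(u + 4)] / [12·(u + 4)] = -8(u − 8) / (12(u + 4)).
So |(-5u - 12)/(u + 4) + 13/3| = 8|u − 8| / (12·|u + 4|).
Restrict delta ≤ 6. Then |u − 8| < 6 gives |u + 4| = |(u − 8) + 12| ≥ 12 − 6 = 6.
Hence |(-5u - 12)/(u + 4) + 13/3| < 8|u − 8|/(12·6) = (1/9)|u − 8|, which is < eps once |u − 8| < 9eps.
Take delta = min(6, 9eps). Then 0 < |u − 8| < delta forces both bounds, so |(-5u - 12)/(u + 4) + 13/3| < eps.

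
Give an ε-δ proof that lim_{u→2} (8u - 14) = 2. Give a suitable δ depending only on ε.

δ = ε/8

Fix ε > 0. We need δ > 0 so that 0 < |u − 2| < δ implies |(8u - 14) − 2| < ε.
|(8u - 14) − 2| = |8u - 16| = 8|u − 2|.
Thus it suffices that |u − 2| < ε/8.
Take δ = ε/8. If 0 < |u − 2| < δ then |(8u - 14) − 2| = 8|u − 2| < 8·(ε/8) = ε.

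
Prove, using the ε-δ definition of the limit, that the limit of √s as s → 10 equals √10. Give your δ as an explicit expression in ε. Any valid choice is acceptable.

δ = min(10, √10·ε)

Let ε > 0 be given. We want δ > 0 such that 0 < |s − 10| < δ implies |√s − √10| < ε.
Multiplying by the conjugate, |√s − √10| = |s − 10|/(√s + √10).
Restrict δ ≤ 10 so that |s − 10| < 10 forces s > 0, and then √s + √10 > √10.
Hence |√s − √10| < |s − 10|/√10, which is < ε once |s − 10| < √10·ε.
Take δ = min(10, √10·ε). If 0 < |s − 10| < δ then s > 0 and |√s − √10| < |s − 10|/√10 < ε.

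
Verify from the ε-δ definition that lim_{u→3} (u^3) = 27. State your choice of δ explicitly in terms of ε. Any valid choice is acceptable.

δ = min(2, ε/49)

Suppose ε > 0. We seek δ > 0 with 0 < |u − 3| < δ ⇒ |u^3 − 27| < ε.
Factor: u^3 − 27 = (u − 3)(u^2 + 3u + 9), so |u^3 − 27| = |u − 3|·|u^2 + 3u + 9|.
Restrict δ ≤ 2. Then |u − 3| < 2 gives |u| < 5, so by the triangle inequality |u^2 + 3u + 9| ≤ 5^2 + 3·5 + 9 = 49.
Hence |u^3 − 27| ≤ 49|u − 3|, which is < ε once |u − 3| < ε/49.
Take δ = min(2, ε/49). If 0 < |u − 3| < δ then both bounds hold and |u^3 − 27| ≤ 49|u − 3| < 49·(ε/49) = ε.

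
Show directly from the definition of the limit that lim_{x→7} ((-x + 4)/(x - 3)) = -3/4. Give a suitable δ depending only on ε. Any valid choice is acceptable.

δ = min(2, 8ε)

Let ε > 0. We want δ > 0 with 0 < |x − 7| < δ ⇒ |(-x + 4)/(x - 3) + 3/4| < ε.
Combining over a common denominator, (-x + 4)/(x - 3) + 3/4 = [(-x + 4)·4 − (-3)·(x - 3)] / [4·(x - 3)] = -1(x − 7) / (4(x - 3)).
So |(-x + 4)/(x - 3) + 3/4| = |x − 7| / (4·|x − 3|).
Restrict δ ≤ 2. Then |x − 7| < 2 gives |x − 3| = |(x − 7) + 4| ≥ 4 − 2 = 2.
Hence |(-x + 4)/(x - 3) + 3/4| < |x − 7|/(4·2) = (1/8)|x − 7|, which is < ε once |x − 7| < 8ε.
Take δ = min(2, 8ε). Then 0 < |x − 7| < δ forces both bounds, so |(-x + 4)/(x - 3) + 3/4| < ε.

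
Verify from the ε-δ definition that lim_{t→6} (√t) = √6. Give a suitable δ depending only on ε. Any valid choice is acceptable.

δ = min(6, √6·ε)

Suppose ε > 0. We want δ > 0 such that 0 < |t − 6| < δ implies |√t − √6| < ε.
Rationalise: √t − √6 = (t − 6)/(√t + √6), so |√t − √6| = |t − 6|/(√t + √6).
Restrict δ ≤ 6 so that |t − 6| < 6 forces t > 0, and then √t + √6 > √6.
Hence |√t − √6| < |t − 6|/√6, which is < ε once |t − 6| < √6·ε.
Take δ = min(6, √6·ε). If 0 < |t − 6| < δ then t > 0 and |√t − √6| < |t − 6|/√6 < ε.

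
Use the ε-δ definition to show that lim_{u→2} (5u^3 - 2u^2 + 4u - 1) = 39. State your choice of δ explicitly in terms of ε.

Let ε > 0. We want δ > 0 such that 0 < |u − 2| < δ implies |(5u^3 - 2u^2 + 4u - 1) − 39| < ε.
(5u^3 - 2u^2 + 4u - 1) − 39 = 5u^3 - 2u^2 + 4u - 40 = (u − 2)(5u^2 + 8u + 20).
So |(5u^3 - 2u^2 + 4u - 1) − 39| = |u − 2|·|5u^2 + 8u + 20|.
Require δ ≤ 1. Then |u − 2| < 1 gives |u| < 3, and by the triangle inequality |5u^2 + 8u + 20| ≤ 5·3^2 + 8·3 + 20 = 89.
Hence |(5u^3 - 2u^2 + 4u - 1) − 39| ≤ 89|u − 2| < ε provided |u − 2| < ε/89.
Take δ = min(1, ε/89). Then 0 < |u − 2| < δ gives both |u − 2| < 1 and |u − 2| < ε/89, so |(5u^3 - 2u^2 + 4u - 1) − 39| < ε.

δ = min(1, ε/89)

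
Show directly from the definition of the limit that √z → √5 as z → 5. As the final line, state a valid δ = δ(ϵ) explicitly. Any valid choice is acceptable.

δ = min(5, √5·ϵ)

Fix ϵ > 0. We want δ > 0 such that 0 < |z − 5| < δ implies |√z − √5| < ϵ.
Rationalise: √z − √5 = (z − 5)/(√z + √5), so |√z − √5| = |z − 5|/(√z + √5).
Restrict δ ≤ 5 so that |z − 5| < 5 forces z > 0, and then √z + √5 > √5.
Hence |√z − √5| < |z − 5|/√5, which is < ϵ once |z − 5| < √5·ϵ.
Take δ = min(5, √5·ϵ). If 0 < |z − 5| < δ then z > 0 and |√z − √5| < |z − 5|/√5 < ϵ.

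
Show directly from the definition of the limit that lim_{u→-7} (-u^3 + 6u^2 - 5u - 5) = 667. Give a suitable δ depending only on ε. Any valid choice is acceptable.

Fix ε > 0. We want δ > 0 such that 0 < |u + 7| < δ implies |(-u^3 + 6u^2 - 5u - 5) − 667| < ε.
(-u^3 + 6u^2 - 5u - 5) − 667 = -u^3 + 6u^2 - 5u - 672 = (u + 7)(-u^2 + 13u - 96).
So |(-u^3 + 6u^2 - 5u - 5) − 667| = |u + 7|·|-u^2 + 13u - 96|.
Assume first that |u + 7| < 1, so |u| < 8. Then |-u^2 + 13u - 96| ≤ 8^2 + 13·8 + 96 = 264.
Hence |(-u^3 + 6u^2 - 5u - 5) − 667| ≤ 264|u + 7| < ε provided |u + 7| < ε/264.
Take δ = min(1, ε/264). Then 0 < |u + 7| < δ gives both |u + 7| < 1 and |u + 7| < ε/264, so |(-u^3 + 6u^2 - 5u - 5) − 667| < ε.

δ = min(1, ε/264)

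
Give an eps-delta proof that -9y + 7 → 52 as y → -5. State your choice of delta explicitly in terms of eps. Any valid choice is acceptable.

delta = eps/9

Let eps > 0 be given. We need delta > 0 so that 0 < |y + 5| < delta implies |(-9y + 7) − 52| < eps.
Since (-9y + 7) − 52 = -9(y + 5), we have |(-9y + 7) − 52| = 9|y + 5|.
So 9|y + 5| < eps exactly when |y + 5| < eps/9.
Choosing delta = eps/9 gives |(-9y + 7) − 52| = 9|y + 5| < eps whenever |y + 5| < delta.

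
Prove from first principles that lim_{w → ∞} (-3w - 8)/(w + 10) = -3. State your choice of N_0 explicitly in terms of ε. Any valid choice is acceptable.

Fix ε > 0. We seek N_0 > 0 such that w > N_0 implies |(-3w - 8)/(w + 10) + 3| < ε.
(-3w - 8)/(w + 10) + 3 = ((-3w - 8) − (-3)(w + 10)) / ((w + 10)) = 22/((w + 10)).
For w > 0 we have w + 10 > w, so |(-3w - 8)/(w + 10) + 3| = 22/((w + 10)) < 22/(w) = 22/w.
Thus |(-3w - 8)/(w + 10) + 3| < ε whenever w > 22/ε.
Take N_0 = 22/ε. If w > N_0 then |(-3w - 8)/(w + 10) + 3| < 22/w < ε.

N_0 = 22/ε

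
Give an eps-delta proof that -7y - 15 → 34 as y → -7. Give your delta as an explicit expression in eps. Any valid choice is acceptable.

delta = eps/7

Let eps > 0 be given. We need delta > 0 so that 0 < |y + 7| < delta implies |(-7y - 15) − 34| < eps.
Since (-7y - 15) − 34 = -7(y + 7), we have |(-7y - 15) − 34| = 7|y + 7|.
Thus it suffices that |y + 7| < eps/7.
Take delta = eps/7. If 0 < |y + 7| < delta then |(-7y - 15) − 34| = 7|y + 7| < 7·(eps/7) = eps.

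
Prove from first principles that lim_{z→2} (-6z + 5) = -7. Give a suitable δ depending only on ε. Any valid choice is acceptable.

δ = ε/6

Suppose ε > 0. We need δ > 0 so that 0 < |z − 2| < δ implies |(-6z + 5) + 7| < ε.
|(-6z + 5) + 7| = |-6z + 12| = 6|z − 2|.
So 6|z − 2| < ε exactly when |z − 2| < ε/6.
Choosing δ = ε/6 gives |(-6z + 5) + 7| = 6|z − 2| < ε whenever |z − 2| < δ.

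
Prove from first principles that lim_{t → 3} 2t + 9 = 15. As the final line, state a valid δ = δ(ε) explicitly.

δ = ε/2

Let ε > 0 be given. We need δ > 0 so that 0 < |t − 3| < δ implies |(2t + 9) − 15| < ε.
Since (2t + 9) − 15 = 2(t − 3), we have |(2t + 9) − 15| = 2|t − 3|.
Thus it suffices that |t − 3| < ε/2.
Choosing δ = ε/2 gives |(2t + 9) − 15| = 2|t − 3| < ε whenever |t − 3| < δ.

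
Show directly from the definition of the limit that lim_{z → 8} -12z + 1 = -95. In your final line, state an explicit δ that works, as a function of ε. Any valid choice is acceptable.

δ = ε/12

Let ε > 0 be given. We need δ > 0 so that 0 < |z − 8| < δ implies |(-12z + 1) + 95| < ε.
|(-12z + 1) + 95| = |-12z + 96| = 12|z − 8|.
Thus it suffices that |z − 8| < ε/12.
Take δ = ε/12. If 0 < |z − 8| < δ then |(-12z + 1) + 95| = 12|z − 8| < 12·(ε/12) = ε.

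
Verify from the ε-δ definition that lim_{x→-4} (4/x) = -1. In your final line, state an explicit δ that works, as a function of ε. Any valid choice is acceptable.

Suppose ε > 0. We seek δ > 0 such that 0 < |x + 4| < δ implies |4/x + 1| < ε.
|4/x + 1| = 4·|-4 − x|/(4·|x|) = 4|x + 4|/(4|x|).
Require δ ≤ 2 so that |x| > 4 − 2 = 2, hence 4|x| > 8.
Then |4/x + 1| < 4|x + 4|/8, which is < ε when |x + 4| < 2ε.
Take δ = min(2, 2ε). Then 0 < |x + 4| < δ gives both |x + 4| < 2 and |x + 4| < 2ε, so |4/x + 1| < ε.

δ = min(2, 2ε)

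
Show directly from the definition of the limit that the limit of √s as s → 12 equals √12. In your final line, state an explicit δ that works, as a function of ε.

Let ε > 0 be given. We want δ > 0 such that 0 < |s − 12| < δ implies |√s − √12| < ε.
Rationalise: √s − √12 = (s − 12)/(√s + √12), so |√s − √12| = |s − 12|/(√s + √12).
Restrict δ ≤ 12 so that |s − 12| < 12 forces s > 0, and then √s + √12 > √12.
Hence |√s − √12| < |s − 12|/√12, which is < ε once |s − 12| < √12·ε.
Take δ = min(12, √12·ε). If 0 < |s − 12| < δ then s > 0 and |√s − √12| < |s − 12|/√12 < ε.

δ = min(12, √12·ε)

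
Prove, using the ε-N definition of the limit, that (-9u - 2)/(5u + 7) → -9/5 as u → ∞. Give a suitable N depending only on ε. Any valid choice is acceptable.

Let ε > 0. We seek N > 0 such that u > N implies |(-9u - 2)/(5u + 7) + 9/5| < ε.
(-9u - 2)/(5u + 7) + 9/5 = (5(-9u - 2) − (-9)(5u + 7)) / (5(5u + 7)) = 53/(5(5u + 7)).
For u > 0 we have 5u + 7 > 5u, so |(-9u - 2)/(5u + 7) + 9/5| = 53/(5(5u + 7)) < 53/(5·5u) = (53/25)/u.
Thus |(-9u - 2)/(5u + 7) + 9/5| < ε whenever u > (53/25)/ε.
Take N = (53/25)/ε. If u > N then |(-9u - 2)/(5u + 7) + 9/5| < (53/25)/u < ε.

N = (53/25)/ε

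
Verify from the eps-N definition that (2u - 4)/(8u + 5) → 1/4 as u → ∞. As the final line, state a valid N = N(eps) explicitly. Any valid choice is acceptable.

N = (21/32)/eps

Let eps > 0. We seek N > 0 such that u > N implies |(2u - 4)/(8u + 5) − (1/4)| < eps.
(2u - 4)/(8u + 5) − (1/4) = (8(2u - 4) − 2(8u + 5)) / (8(8u + 5)) = -42/(8(8u + 5)).
For u > 0 we have 8u + 5 > 8u, so |(2u - 4)/(8u + 5) − (1/4)| = 42/(8(8u + 5)) < 42/(8·8u) = (21/32)/u.
Thus |(2u - 4)/(8u + 5) − (1/4)| < eps whenever u > (21/32)/eps.
Take N = (21/32)/eps. If u > N then |(2u - 4)/(8u + 5) − (1/4)| < (21/32)/u < eps.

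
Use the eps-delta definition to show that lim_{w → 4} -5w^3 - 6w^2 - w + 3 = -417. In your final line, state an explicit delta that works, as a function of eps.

Let eps > 0 be given. We want delta > 0 such that 0 < |w − 4| < delta implies |(-5w^3 - 6w^2 - w + 3) + 417| < eps.
(-5w^3 - 6w^2 - w + 3) + 417 = -5w^3 - 6w^2 - w + 420 = (w − 4)(-5w^2 - 26w - 105).
So |(-5w^3 - 6w^2 - w + 3) + 417| = |w − 4|·|-5w^2 - 26w - 105|.
Assume first that |w − 4| < 2, so |w| < 6. Then |-5w^2 - 26w - 105| ≤ 5·6^2 + 26·6 + 105 = 441.
Hence |(-5w^3 - 6w^2 - w + 3) + 417| ≤ 441|w − 4| < eps provided |w − 4| < eps/441.
Take delta = min(2, eps/441). Then 0 < |w − 4| < delta gives both |w − 4| < 2 and |w − 4| < eps/441, so |(-5w^3 - 6w^2 - w + 3) + 417| < eps.

delta = min(2, eps/441)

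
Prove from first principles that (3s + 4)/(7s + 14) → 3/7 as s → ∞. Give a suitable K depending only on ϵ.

K = (2/7)/ϵ

Suppose ϵ > 0. We seek K > 0 such that s > K implies |(3s + 4)/(7s + 14) − (3/7)| < ϵ.
(3s + 4)/(7s + 14) − (3/7) = (7(3s + 4) − 3(7s + 14)) / (7(7s + 14)) = -14/(7(7s + 14)).
For s > 0 we have 7s + 14 > 7s, so |(3s + 4)/(7s + 14) − (3/7)| = 14/(7(7s + 14)) < 14/(7·7s) = (2/7)/s.
Thus |(3s + 4)/(7s + 14) − (3/7)| < ϵ whenever s > (2/7)/ϵ.
Take K = (2/7)/ϵ. If s > K then |(3s + 4)/(7s + 14) − (3/7)| < (2/7)/s < ϵ.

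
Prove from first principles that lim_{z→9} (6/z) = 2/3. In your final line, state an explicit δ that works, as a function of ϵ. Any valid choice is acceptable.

δ = min(9/2, (27/4)ϵ)

Suppose ϵ > 0. We seek δ > 0 such that 0 < |z − 9| < δ implies |6/z − (2/3)| < ϵ.
|6/z − (2/3)| = 6·|9 − z|/(9·|z|) = 6|z − 9|/(9|z|).
Restrict δ ≤ 9/2. Then |z − 9| < 9/2 gives |z| > 9/2, so 9|z| > 81/2.
Then |6/z − (2/3)| < 6|z − 9|/(81/2), which is < ϵ when |z − 9| < (27/4)ϵ.
Take δ = min(9/2, (27/4)ϵ). Then 0 < |z − 9| < δ gives both |z − 9| < 9/2 and |z − 9| < (27/4)ϵ, so |6/z − (2/3)| < ϵ.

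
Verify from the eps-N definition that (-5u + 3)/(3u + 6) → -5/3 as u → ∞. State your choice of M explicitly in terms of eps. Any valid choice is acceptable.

Suppose eps > 0. We seek M > 0 such that u > M implies |(-5u + 3)/(3u + 6) + 5/3| < eps.
(-5u + 3)/(3u + 6) + 5/3 = (3(-5u + 3) − (-5)(3u + 6)) / (3(3u + 6)) = 39/(3(3u + 6)).
For u > 0 we have 3u + 6 > 3u, so |(-5u + 3)/(3u + 6) + 5/3| = 39/(3(3u + 6)) < 39/(3·3u) = (13/3)/u.
Thus |(-5u + 3)/(3u + 6) + 5/3| < eps whenever u > (13/3)/eps.
Take M = (13/3)/eps. If u > M then |(-5u + 3)/(3u + 6) + 5/3| < (13/3)/u < eps.

M = (13/3)/eps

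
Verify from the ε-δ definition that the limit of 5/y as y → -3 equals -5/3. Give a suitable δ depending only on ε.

δ = min(3/2, (9/10)ε)

Let ε > 0. We seek δ > 0 such that 0 < |y + 3| < δ implies |5/y + 5/3| < ε.
|5/y + 5/3| = 5·|-3 − y|/(3·|y|) = 5|y + 3|/(3|y|).
Require δ ≤ 3/2 so that |y| > 3 − 3/2 = 3/2, hence 3|y| > 9/2.
Then |5/y + 5/3| < 5|y + 3|/(9/2), which is < ε when |y + 3| < (9/10)ε.
Take δ = min(3/2, (9/10)ε). Then 0 < |y + 3| < δ gives both |y + 3| < 3/2 and |y + 3| < (9/10)ε, so |5/y + 5/3| < ε.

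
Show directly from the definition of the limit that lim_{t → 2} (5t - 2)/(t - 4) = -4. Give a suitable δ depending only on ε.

δ = min(1, (1/9)ε)

Let ε > 0. We want δ > 0 with 0 < |t − 2| < δ ⇒ |(5t - 2)/(t - 4) + 4| < ε.
Combining over a common denominator, (5t - 2)/(t - 4) + 4 = [(5t - 2)·(-2) − 8·(t - 4)] / [(-2)·(t - 4)] = -18(t − 2) / ((-2)(t - 4)).
So |(5t - 2)/(t - 4) + 4| = 18|t − 2| / (2·|t − 4|).
Require δ ≤ 1, so |t − 4| ≥ |-2| − |t − 2| > 2 − 1 = 1.
Hence |(5t - 2)/(t - 4) + 4| < 18|t − 2|/(2·1) = 9|t − 2|, which is < ε once |t − 2| < (1/9)ε.
Take δ = min(1, (1/9)ε). Then 0 < |t − 2| < δ forces both bounds, so |(5t - 2)/(t - 4) + 4| < ε.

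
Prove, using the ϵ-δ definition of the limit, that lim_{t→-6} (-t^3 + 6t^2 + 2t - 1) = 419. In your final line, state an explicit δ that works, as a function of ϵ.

Let ϵ > 0. We want δ > 0 such that 0 < |t + 6| < δ implies |(-t^3 + 6t^2 + 2t - 1) − 419| < ϵ.
(-t^3 + 6t^2 + 2t - 1) − 419 = -t^3 + 6t^2 + 2t - 420 = (t + 6)(-t^2 + 12t - 70).
So |(-t^3 + 6t^2 + 2t - 1) − 419| = |t + 6|·|-t^2 + 12t - 70|.
Require δ ≤ 1. Then |t + 6| < 1 gives |t| < 7, and by the triangle inequality |-t^2 + 12t - 70| ≤ 7^2 + 12·7 + 70 = 203.
Hence |(-t^3 + 6t^2 + 2t - 1) − 419| ≤ 203|t + 6| < ϵ provided |t + 6| < ϵ/203.
Choosing δ = min(1, ϵ/203) ensures both conditions, hence |(-t^3 + 6t^2 + 2t - 1) − 419| < ϵ.

δ = min(1, ϵ/203)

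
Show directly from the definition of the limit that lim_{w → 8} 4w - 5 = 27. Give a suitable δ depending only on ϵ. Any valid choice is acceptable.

δ = ϵ/4

Let ϵ > 0 be given. We need δ > 0 so that 0 < |w − 8| < δ implies |(4w - 5) − 27| < ϵ.
Since (4w - 5) − 27 = 4(w − 8), we have |(4w - 5) − 27| = 4|w − 8|.
Thus it suffices that |w − 8| < ϵ/4.
Choosing δ = ϵ/4 gives |(4w - 5) − 27| = 4|w − 8| < ϵ whenever |w − 8| < δ.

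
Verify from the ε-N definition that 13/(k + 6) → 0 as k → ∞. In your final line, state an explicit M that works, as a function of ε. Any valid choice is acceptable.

M = 13/ε

Fix ε > 0. For k ≥ 1, |13/(k + 6) − 0| = 13/(k + 6) ≤ 13/k.
We need 13/k < ε, i.e. k > 13/ε.
Take M = 13/ε. If k > M then |13/(k + 6)| ≤ 13/k < ε.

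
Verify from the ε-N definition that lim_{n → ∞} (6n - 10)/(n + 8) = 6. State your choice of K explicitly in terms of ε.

Fix ε > 0. For n ≥ 1, |(6n - 10)/(n + 8) − 6| = |-58|/((n + 8)) = 58/((n + 8)).
Since n + 8 ≥ n for n ≥ 1, this is ≤ 58/(n) = 58/n.
So |(6n - 10)/(n + 8) − 6| < ε whenever n > 58/ε.
Take K = 58/ε. If n > K then |(6n - 10)/(n + 8) − 6| ≤ 58/n < ε.

K = 58/ε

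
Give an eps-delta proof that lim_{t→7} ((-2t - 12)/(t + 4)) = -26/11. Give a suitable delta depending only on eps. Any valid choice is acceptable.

Fix eps > 0. We want delta > 0 with 0 < |t − 7| < delta ⇒ |(-2t - 12)/(t + 4) + 26/11| < eps.
Combining over a common denominator, (-2t - 12)/(t + 4) + 26/11 = [(-2t - 12)·11 − (-26)·(t + 4)] / [11·(t + 4)] = 4(t − 7) / (11(t + 4)).
So |(-2t - 12)/(t + 4) + 26/11| = 4|t − 7| / (11·|t + 4|).
Require delta ≤ 11/2, so |t + 4| ≥ |11| − |t − 7| > 11 − 11/2 = 11/2.
Hence |(-2t - 12)/(t + 4) + 26/11| < 4|t − 7|/(11·(11/2)) = (8/121)|t − 7|, which is < eps once |t − 7| < (121/8)eps.
Take delta = min(11/2, (121/8)eps). Then 0 < |t − 7| < delta forces both bounds, so |(-2t - 12)/(t + 4) + 26/11| < eps.

delta = min(11/2, (121/8)eps)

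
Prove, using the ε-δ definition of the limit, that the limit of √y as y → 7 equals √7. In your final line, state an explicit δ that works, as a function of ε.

δ = min(7, √7·ε)

Fix ε > 0. We want δ > 0 such that 0 < |y − 7| < δ implies |√y − √7| < ε.
Multiplying by the conjugate, |√y − √7| = |y − 7|/(√y + √7).
Restrict δ ≤ 7 so that |y − 7| < 7 forces y > 0, and then √y + √7 > √7.
Hence |√y − √7| < |y − 7|/√7, which is < ε once |y − 7| < √7·ε.
Take δ = min(7, √7·ε). If 0 < |y − 7| < δ then y > 0 and |√y − √7| < |y − 7|/√7 < ε.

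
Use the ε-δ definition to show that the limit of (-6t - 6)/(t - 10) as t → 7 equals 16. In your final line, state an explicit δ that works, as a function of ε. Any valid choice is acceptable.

δ = min(3/2, (3/44)ε)

Fix ε > 0. We want δ > 0 with 0 < |t − 7| < δ ⇒ |(-6t - 6)/(t - 10) − 16| < ε.
Combining over a common denominator, (-6t - 6)/(t - 10) − 16 = [(-6t - 6)·(-3) − (-48)·(t - 10)] / [(-3)·(t - 10)] = 66(t − 7) / ((-3)(t - 10)).
So |(-6t - 6)/(t - 10) − 16| = 66|t − 7| / (3·|t − 10|).
Restrict δ ≤ 3/2. Then |t − 7| < 3/2 gives |t − 10| = |(t − 7) + (-3)| ≥ 3 − 3/2 = 3/2.
Hence |(-6t - 6)/(t - 10) − 16| < 66|t − 7|/(3·(3/2)) = (44/3)|t − 7|, which is < ε once |t − 7| < (3/44)ε.
Take δ = min(3/2, (3/44)ε). Then 0 < |t − 7| < δ forces both bounds, so |(-6t - 6)/(t - 10) − 16| < ε.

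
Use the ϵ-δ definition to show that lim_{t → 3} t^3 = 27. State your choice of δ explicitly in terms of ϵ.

Let ϵ > 0 be given. We seek δ > 0 with 0 < |t − 3| < δ ⇒ |t^3 − 27| < ϵ.
Factor: t^3 − 27 = (t − 3)(t^2 + 3t + 9), so |t^3 − 27| = |t − 3|·|t^2 + 3t + 9|.
Restrict δ ≤ 1. Then |t − 3| < 1 gives |t| < 4, so by the triangle inequality |t^2 + 3t + 9| ≤ 4^2 + 3·4 + 9 = 37.
Hence |t^3 − 27| ≤ 37|t − 3|, which is < ϵ once |t − 3| < ϵ/37.
Take δ = min(1, ϵ/37). If 0 < |t − 3| < δ then both bounds hold and |t^3 − 27| ≤ 37|t − 3| < 37·(ϵ/37) = ϵ.

δ = min(1, ϵ/37)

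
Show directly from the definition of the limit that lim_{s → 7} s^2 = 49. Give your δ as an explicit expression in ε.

δ = min(2, ε/16)

Fix ε > 0. We seek δ > 0 with 0 < |s − 7| < δ ⇒ |s^2 − 49| < ε.
Factor: s^2 − 49 = (s − 7)(s + 7), so |s^2 − 49| = |s − 7|·|s + 7|.
Impose δ ≤ 2 so that |s| < 9; then |s + 7| ≤ 16.
Hence |s^2 − 49| ≤ 16|s − 7|, which is < ε once |s − 7| < ε/16.
Take δ = min(2, ε/16). If 0 < |s − 7| < δ then both bounds hold and |s^2 − 49| ≤ 16|s − 7| < 16·(ε/16) = ε.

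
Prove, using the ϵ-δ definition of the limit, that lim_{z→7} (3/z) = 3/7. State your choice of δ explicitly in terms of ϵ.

Fix ϵ > 0. We seek δ > 0 such that 0 < |z − 7| < δ implies |3/z − (3/7)| < ϵ.
|3/z − (3/7)| = 3·|7 − z|/(7·|z|) = 3|z − 7|/(7|z|).
Require δ ≤ 7/2 so that |z| > 7 − 7/2 = 7/2, hence 7|z| > 49/2.
Then |3/z − (3/7)| < 3|z − 7|/(49/2), which is < ϵ when |z − 7| < (49/6)ϵ.
Take δ = min(7/2, (49/6)ϵ). Then 0 < |z − 7| < δ gives both |z − 7| < 7/2 and |z − 7| < (49/6)ϵ, so |3/z − (3/7)| < ϵ.

δ = min(7/2, (49/6)ϵ)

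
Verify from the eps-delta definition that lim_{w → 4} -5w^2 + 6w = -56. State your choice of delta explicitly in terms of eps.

Fix eps > 0. We want delta > 0 such that 0 < |w − 4| < delta implies |(-5w^2 + 6w) + 56| < eps.
(-5w^2 + 6w) + 56 = -5w^2 + 6w + 56 = (w − 4)(-5w - 14).
So |(-5w^2 + 6w) + 56| = |w − 4|·|-5w - 14|.
Assume first that |w − 4| < 1, so |w| < 5. Then |-5w - 14| ≤ 5·5 + 14 = 39.
Hence |(-5w^2 + 6w) + 56| ≤ 39|w − 4| < eps provided |w − 4| < eps/39.
Take delta = min(1, eps/39). Then 0 < |w − 4| < delta gives both |w − 4| < 1 and |w − 4| < eps/39, so |(-5w^2 + 6w) + 56| < eps.

delta = min(1, eps/39)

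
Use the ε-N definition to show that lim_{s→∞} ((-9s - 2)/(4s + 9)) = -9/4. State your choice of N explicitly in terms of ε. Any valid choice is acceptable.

N = (73/16)/ε

Fix ε > 0. We seek N > 0 such that s > N implies |(-9s - 2)/(4s + 9) + 9/4| < ε.
(-9s - 2)/(4s + 9) + 9/4 = (4(-9s - 2) − (-9)(4s + 9)) / (4(4s + 9)) = 73/(4(4s + 9)).
For s > 0 we have 4s + 9 > 4s, so |(-9s - 2)/(4s + 9) + 9/4| = 73/(4(4s + 9)) < 73/(4·4s) = (73/16)/s.
Thus |(-9s - 2)/(4s + 9) + 9/4| < ε whenever s > (73/16)/ε.
Take N = (73/16)/ε. If s > N then |(-9s - 2)/(4s + 9) + 9/4| < (73/16)/s < ε.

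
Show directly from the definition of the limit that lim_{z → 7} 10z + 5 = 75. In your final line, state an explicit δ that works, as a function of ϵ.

δ = ϵ/10

Let ϵ > 0. We need δ > 0 so that 0 < |z − 7| < δ implies |(10z + 5) − 75| < ϵ.
|(10z + 5) − 75| = |10z - 70| = 10|z − 7|.
So 10|z − 7| < ϵ exactly when |z − 7| < ϵ/10.
Choosing δ = ϵ/10 gives |(10z + 5) − 75| = 10|z − 7| < ϵ whenever |z − 7| < δ.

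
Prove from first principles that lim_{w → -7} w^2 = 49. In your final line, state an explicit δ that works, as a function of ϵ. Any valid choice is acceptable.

δ = min(1, ϵ/15)

Suppose ϵ > 0. We seek δ > 0 with 0 < |w + 7| < δ ⇒ |w^2 − 49| < ϵ.
Factor: w^2 − 49 = (w + 7)(w - 7), so |w^2 − 49| = |w + 7|·|w - 7|.
Impose δ ≤ 1 so that |w| < 8; then |w - 7| ≤ 15.
Hence |w^2 − 49| ≤ 15|w + 7|, which is < ϵ once |w + 7| < ϵ/15.
Take δ = min(1, ϵ/15). If 0 < |w + 7| < δ then both bounds hold and |w^2 − 49| ≤ 15|w + 7| < 15·(ϵ/15) = ϵ.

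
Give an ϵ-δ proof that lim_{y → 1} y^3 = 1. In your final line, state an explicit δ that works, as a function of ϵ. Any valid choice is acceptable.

Suppose ϵ > 0. We seek δ > 0 with 0 < |y − 1| < δ ⇒ |y^3 − 1| < ϵ.
Factor: y^3 − 1 = (y − 1)(y^2 + y + 1), so |y^3 − 1| = |y − 1|·|y^2 + y + 1|.
Impose δ ≤ 1 so that |y| < 2; then |y^2 + y + 1| ≤ 7.
Hence |y^3 − 1| ≤ 7|y − 1|, which is < ϵ once |y − 1| < ϵ/7.
Take δ = min(1, ϵ/7). If 0 < |y − 1| < δ then both bounds hold and |y^3 − 1| ≤ 7|y − 1| < 7·(ϵ/7) = ϵ.

δ = min(1, ϵ/7)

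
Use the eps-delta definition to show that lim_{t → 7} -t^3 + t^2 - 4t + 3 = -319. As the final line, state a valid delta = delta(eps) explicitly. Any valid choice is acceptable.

delta = min(2, eps/181)

Fix eps > 0. We want delta > 0 such that 0 < |t − 7| < delta implies |(-t^3 + t^2 - 4t + 3) + 319| < eps.
(-t^3 + t^2 - 4t + 3) + 319 = -t^3 + t^2 - 4t + 322 = (t − 7)(-t^2 - 6t - 46).
So |(-t^3 + t^2 - 4t + 3) + 319| = |t − 7|·|-t^2 - 6t - 46|.
Require delta ≤ 2. Then |t − 7| < 2 gives |t| < 9, and by the triangle inequality |-t^2 - 6t - 46| ≤ 9^2 + 6·9 + 46 = 181.
Hence |(-t^3 + t^2 - 4t + 3) + 319| ≤ 181|t − 7| < eps provided |t − 7| < eps/181.
Take delta = min(2, eps/181). Then 0 < |t − 7| < delta gives both |t − 7| < 2 and |t − 7| < eps/181, so |(-t^3 + t^2 - 4t + 3) + 319| < eps.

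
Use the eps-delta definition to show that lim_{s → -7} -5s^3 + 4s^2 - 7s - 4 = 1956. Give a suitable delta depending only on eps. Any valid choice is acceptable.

Let eps > 0. We want delta > 0 such that 0 < |s + 7| < delta implies |(-5s^3 + 4s^2 - 7s - 4) − 1956| < eps.
(-5s^3 + 4s^2 - 7s - 4) − 1956 = -5s^3 + 4s^2 - 7s - 1960 = (s + 7)(-5s^2 + 39s - 280).
So |(-5s^3 + 4s^2 - 7s - 4) − 1956| = |s + 7|·|-5s^2 + 39s - 280|.
Require delta ≤ 1. Then |s + 7| < 1 gives |s| < 8, and by the triangle inequality |-5s^2 + 39s - 280| ≤ 5·8^2 + 39·8 + 280 = 912.
Hence |(-5s^3 + 4s^2 - 7s - 4) − 1956| ≤ 912|s + 7| < eps provided |s + 7| < eps/912.
Take delta = min(1, eps/912). Then 0 < |s + 7| < delta gives both |s + 7| < 1 and |s + 7| < eps/912, so |(-5s^3 + 4s^2 - 7s - 4) − 1956| < eps.

delta = min(1, eps/912)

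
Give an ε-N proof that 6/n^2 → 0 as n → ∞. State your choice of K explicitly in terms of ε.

Suppose ε > 0. For n ≥ 1, |6/n^2 − 0| = 6/n^2.
6/n^2 < ε ⇔ n^2 > 6/ε ⇔ n > (6/ε)^{1/2}.
Take K = (6/ε)^{1/2}. Then n > K implies 6/n^2 < ε.

K = (6/ε)^{1/2}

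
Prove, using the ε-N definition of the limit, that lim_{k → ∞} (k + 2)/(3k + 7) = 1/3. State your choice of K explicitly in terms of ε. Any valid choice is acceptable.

Fix ε > 0. For k ≥ 1, |(k + 2)/(3k + 7) − (1/3)| = |-1|/(3(3k + 7)) = 1/(3(3k + 7)).
Since 3k + 7 ≥ 3k for k ≥ 1, this is ≤ 1/(3·3k) = (1/9)/k.
So |(k + 2)/(3k + 7) − (1/3)| < ε whenever k > (1/9)/ε.
Take K = (1/9)/ε. If k > K then |(k + 2)/(3k + 7) − (1/3)| ≤ (1/9)/k < ε.

K = (1/9)/ε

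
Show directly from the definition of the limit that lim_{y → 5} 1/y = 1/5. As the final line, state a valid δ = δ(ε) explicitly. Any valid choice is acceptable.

Suppose ε > 0. We seek δ > 0 such that 0 < |y − 5| < δ implies |1/y − (1/5)| < ε.
|1/y − (1/5)| = |5 − y|/(5·|y|) = |y − 5|/(5|y|).
Restrict δ ≤ 5/2. Then |y − 5| < 5/2 gives |y| > 5/2, so 5|y| > 25/2.
Then |1/y − (1/5)| < |y − 5|/(25/2), which is < ε when |y − 5| < (25/2)ε.
Take δ = min(5/2, (25/2)ε). Then 0 < |y − 5| < δ gives both |y − 5| < 5/2 and |y − 5| < (25/2)ε, so |1/y − (1/5)| < ε.

δ = min(5/2, (25/2)ε)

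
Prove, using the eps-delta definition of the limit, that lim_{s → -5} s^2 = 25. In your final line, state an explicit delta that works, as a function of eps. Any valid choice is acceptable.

delta = min(1, eps/11)

Fix eps > 0. We seek delta > 0 with 0 < |s + 5| < delta ⇒ |s^2 − 25| < eps.
Factor: s^2 − 25 = (s + 5)(s - 5), so |s^2 − 25| = |s + 5|·|s - 5|.
Restrict delta ≤ 1. Then |s + 5| < 1 gives |s| < 6, so by the triangle inequality |s - 5| ≤ 6 + 5 = 11.
Hence |s^2 − 25| ≤ 11|s + 5|, which is < eps once |s + 5| < eps/11.
Take delta = min(1, eps/11). If 0 < |s + 5| < delta then both bounds hold and |s^2 − 25| ≤ 11|s + 5| < 11·(eps/11) = eps.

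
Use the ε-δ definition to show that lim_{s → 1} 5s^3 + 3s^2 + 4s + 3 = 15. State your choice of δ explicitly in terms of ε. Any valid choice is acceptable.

Fix ε > 0. We want δ > 0 such that 0 < |s − 1| < δ implies |(5s^3 + 3s^2 + 4s + 3) − 15| < ε.
(5s^3 + 3s^2 + 4s + 3) − 15 = 5s^3 + 3s^2 + 4s - 12 = (s − 1)(5s^2 + 8s + 12).
So |(5s^3 + 3s^2 + 4s + 3) − 15| = |s − 1|·|5s^2 + 8s + 12|.
Require δ ≤ 1. Then |s − 1| < 1 gives |s| < 2, and by the triangle inequality |5s^2 + 8s + 12| ≤ 5·2^2 + 8·2 + 12 = 48.
Hence |(5s^3 + 3s^2 + 4s + 3) − 15| ≤ 48|s − 1| < ε provided |s − 1| < ε/48.
Take δ = min(1, ε/48). Then 0 < |s − 1| < δ gives both |s − 1| < 1 and |s − 1| < ε/48, so |(5s^3 + 3s^2 + 4s + 3) − 15| < ε.

δ = min(1, ε/48)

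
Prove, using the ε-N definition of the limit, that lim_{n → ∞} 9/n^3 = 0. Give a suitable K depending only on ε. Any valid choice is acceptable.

K = (9/ε)^{1/3}

Let ε > 0 be given. For n ≥ 1, |9/n^3 − 0| = 9/n^3.
9/n^3 < ε ⇔ n^3 > 9/ε ⇔ n > (9/ε)^{1/3}.
Take K = (9/ε)^{1/3}. Then n > K implies 9/n^3 < ε.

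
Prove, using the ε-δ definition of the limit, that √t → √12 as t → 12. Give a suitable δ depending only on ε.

δ = min(12, √12·ε)

Suppose ε > 0. We want δ > 0 such that 0 < |t − 12| < δ implies |√t − √12| < ε.
Rationalise: √t − √12 = (t − 12)/(√t + √12), so |√t − √12| = |t − 12|/(√t + √12).
Restrict δ ≤ 12 so that |t − 12| < 12 forces t > 0, and then √t + √12 > √12.
Hence |√t − √12| < |t − 12|/√12, which is < ε once |t − 12| < √12·ε.
Take δ = min(12, √12·ε). If 0 < |t − 12| < δ then t > 0 and |√t − √12| < |t − 12|/√12 < ε.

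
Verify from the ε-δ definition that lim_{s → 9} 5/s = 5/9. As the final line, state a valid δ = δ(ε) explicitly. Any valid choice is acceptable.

δ = min(9/2, (81/10)ε)

Suppose ε > 0. We seek δ > 0 such that 0 < |s − 9| < δ implies |5/s − (5/9)| < ε.
|5/s − (5/9)| = 5·|9 − s|/(9·|s|) = 5|s − 9|/(9|s|).
Restrict δ ≤ 9/2. Then |s − 9| < 9/2 gives |s| > 9/2, so 9|s| > 81/2.
Then |5/s − (5/9)| < 5|s − 9|/(81/2), which is < ε when |s − 9| < (81/10)ε.
Take δ = min(9/2, (81/10)ε). Then 0 < |s − 9| < δ gives both |s − 9| < 9/2 and |s − 9| < (81/10)ε, so |5/s − (5/9)| < ε.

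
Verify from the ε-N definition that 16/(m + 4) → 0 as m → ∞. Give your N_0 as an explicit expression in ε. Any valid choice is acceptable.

N_0 = 16/ε

Fix ε > 0. For m ≥ 1, |16/(m + 4) − 0| = 16/(m + 4) ≤ 16/m.
We need 16/m < ε, i.e. m > 16/ε.
Take N_0 = 16/ε. If m > N_0 then |16/(m + 4)| ≤ 16/m < ε.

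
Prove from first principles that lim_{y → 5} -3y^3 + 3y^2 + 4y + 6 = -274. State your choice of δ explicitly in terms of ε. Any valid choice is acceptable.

δ = min(1, ε/236)

Fix ε > 0. We want δ > 0 such that 0 < |y − 5| < δ implies |(-3y^3 + 3y^2 + 4y + 6) + 274| < ε.
(-3y^3 + 3y^2 + 4y + 6) + 274 = -3y^3 + 3y^2 + 4y + 280 = (y − 5)(-3y^2 - 12y - 56).
So |(-3y^3 + 3y^2 + 4y + 6) + 274| = |y − 5|·|-3y^2 - 12y - 56|.
Assume first that |y − 5| < 1, so |y| < 6. Then |-3y^2 - 12y - 56| ≤ 3·6^2 + 12·6 + 56 = 236.
Hence |(-3y^3 + 3y^2 + 4y + 6) + 274| ≤ 236|y − 5| < ε provided |y − 5| < ε/236.
Choosing δ = min(1, ε/236) ensures both conditions, hence |(-3y^3 + 3y^2 + 4y + 6) + 274| < ε.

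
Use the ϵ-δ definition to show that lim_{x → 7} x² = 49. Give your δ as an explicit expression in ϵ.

δ = min(1, ϵ/15)

Suppose ϵ > 0. We seek δ > 0 with 0 < |x − 7| < δ ⇒ |x² − 49| < ϵ.
Factor: x² − 49 = (x − 7)(x + 7), so |x² − 49| = |x − 7|·|x + 7|.
Impose δ ≤ 1 so that |x| < 8; then |x + 7| ≤ 15.
Hence |x² − 49| ≤ 15|x − 7|, which is < ϵ once |x − 7| < ϵ/15.
Take δ = min(1, ϵ/15). If 0 < |x − 7| < δ then both bounds hold and |x² − 49| ≤ 15|x − 7| < 15·(ϵ/15) = ϵ.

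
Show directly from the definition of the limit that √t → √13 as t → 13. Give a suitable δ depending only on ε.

δ = min(13, √13·ε)

Fix ε > 0. We want δ > 0 such that 0 < |t − 13| < δ implies |√t − √13| < ε.
Multiplying by the conjugate, |√t − √13| = |t − 13|/(√t + √13).
Restrict δ ≤ 13 so that |t − 13| < 13 forces t > 0, and then √t + √13 > √13.
Hence |√t − √13| < |t − 13|/√13, which is < ε once |t − 13| < √13·ε.
Take δ = min(13, √13·ε). If 0 < |t − 13| < δ then t > 0 and |√t − √13| < |t − 13|/√13 < ε.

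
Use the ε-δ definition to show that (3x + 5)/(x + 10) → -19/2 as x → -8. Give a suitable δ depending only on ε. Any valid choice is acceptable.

Let ε > 0. We want δ > 0 with 0 < |x + 8| < δ ⇒ |(3x + 5)/(x + 10) + 19/2| < ε.
Combining over a common denominator, (3x + 5)/(x + 10) + 19/2 = [(3x + 5)·2 − (-19)·(x + 10)] / [2·(x + 10)] = 25(x + 8) / (2(x + 10)).
So |(3x + 5)/(x + 10) + 19/2| = 25|x + 8| / (2·|x + 10|).
Restrict δ ≤ 1. Then |x + 8| < 1 gives |x + 10| = |(x + 8) + 2| ≥ 2 − 1 = 1.
Hence |(3x + 5)/(x + 10) + 19/2| < 25|x + 8|/(2·1) = (25/2)|x + 8|, which is < ε once |x + 8| < (2/25)ε.
Take δ = min(1, (2/25)ε). Then 0 < |x + 8| < δ forces both bounds, so |(3x + 5)/(x + 10) + 19/2| < ε.

δ = min(1, (2/25)ε)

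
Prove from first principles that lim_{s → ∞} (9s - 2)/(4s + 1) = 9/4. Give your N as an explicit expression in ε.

Fix ε > 0. We seek N > 0 such that s > N implies |(9s - 2)/(4s + 1) − (9/4)| < ε.
(9s - 2)/(4s + 1) − (9/4) = (4(9s - 2) − 9(4s + 1)) / (4(4s + 1)) = -17/(4(4s + 1)).
For s > 0 we have 4s + 1 > 4s, so |(9s - 2)/(4s + 1) − (9/4)| = 17/(4(4s + 1)) < 17/(4·4s) = (17/16)/s.
Thus |(9s - 2)/(4s + 1) − (9/4)| < ε whenever s > (17/16)/ε.
Take N = (17/16)/ε. If s > N then |(9s - 2)/(4s + 1) − (9/4)| < (17/16)/s < ε.

N = (17/16)/ε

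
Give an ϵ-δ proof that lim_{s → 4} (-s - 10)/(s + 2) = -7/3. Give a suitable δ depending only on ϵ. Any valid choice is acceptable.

Let ϵ > 0. We want δ > 0 with 0 < |s − 4| < δ ⇒ |(-s - 10)/(s + 2) + 7/3| < ϵ.
Combining over a common denominator, (-s - 10)/(s + 2) + 7/3 = [(-s - 10)·6 − (-14)·(s + 2)] / [6·(s + 2)] = 8(s − 4) / (6(s + 2)).
So |(-s - 10)/(s + 2) + 7/3| = 8|s − 4| / (6·|s + 2|).
Require δ ≤ 3, so |s + 2| ≥ |6| − |s − 4| > 6 − 3 = 3.
Hence |(-s - 10)/(s + 2) + 7/3| < 8|s − 4|/(6·3) = (4/9)|s − 4|, which is < ϵ once |s − 4| < (9/4)ϵ.
Take δ = min(3, (9/4)ϵ). Then 0 < |s − 4| < δ forces both bounds, so |(-s - 10)/(s + 2) + 7/3| < ϵ.

δ = min(3, (9/4)ϵ)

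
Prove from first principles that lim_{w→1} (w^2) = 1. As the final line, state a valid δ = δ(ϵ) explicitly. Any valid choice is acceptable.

Fix ϵ > 0. We seek δ > 0 with 0 < |w − 1| < δ ⇒ |w^2 − 1| < ϵ.
Factor: w^2 − 1 = (w − 1)(w + 1), so |w^2 − 1| = |w − 1|·|w + 1|.
Restrict δ ≤ 1. Then |w − 1| < 1 gives |w| < 2, so by the triangle inequality |w + 1| ≤ 2 + 1 = 3.
Hence |w^2 − 1| ≤ 3|w − 1|, which is < ϵ once |w − 1| < ϵ/3.
Take δ = min(1, ϵ/3). If 0 < |w − 1| < δ then both bounds hold and |w^2 − 1| ≤ 3|w − 1| < 3·(ϵ/3) = ϵ.

δ = min(1, ϵ/3)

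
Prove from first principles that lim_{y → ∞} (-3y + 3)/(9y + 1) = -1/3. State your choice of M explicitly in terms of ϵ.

M = (10/27)/ϵ

Let ϵ > 0. We seek M > 0 such that y > M implies |(-3y + 3)/(9y + 1) + 1/3| < ϵ.
(-3y + 3)/(9y + 1) + 1/3 = (9(-3y + 3) − (-3)(9y + 1)) / (9(9y + 1)) = 30/(9(9y + 1)).
For y > 0 we have 9y + 1 > 9y, so |(-3y + 3)/(9y + 1) + 1/3| = 30/(9(9y + 1)) < 30/(9·9y) = (10/27)/y.
Thus |(-3y + 3)/(9y + 1) + 1/3| < ϵ whenever y > (10/27)/ϵ.
Take M = (10/27)/ϵ. If y > M then |(-3y + 3)/(9y + 1) + 1/3| < (10/27)/y < ϵ.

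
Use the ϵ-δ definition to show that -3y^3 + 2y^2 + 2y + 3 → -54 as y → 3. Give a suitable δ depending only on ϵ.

Let ϵ > 0. We want δ > 0 such that 0 < |y − 3| < δ implies |(-3y^3 + 2y^2 + 2y + 3) + 54| < ϵ.
(-3y^3 + 2y^2 + 2y + 3) + 54 = -3y^3 + 2y^2 + 2y + 57 = (y − 3)(-3y^2 - 7y - 19).
So |(-3y^3 + 2y^2 + 2y + 3) + 54| = |y − 3|·|-3y^2 - 7y - 19|.
Require δ ≤ 2. Then |y − 3| < 2 gives |y| < 5, and by the triangle inequality |-3y^2 - 7y - 19| ≤ 3·5^2 + 7·5 + 19 = 129.
Hence |(-3y^3 + 2y^2 + 2y + 3) + 54| ≤ 129|y − 3| < ϵ provided |y − 3| < ϵ/129.
Take δ = min(2, ϵ/129). Then 0 < |y − 3| < δ gives both |y − 3| < 2 and |y − 3| < ϵ/129, so |(-3y^3 + 2y^2 + 2y + 3) + 54| < ϵ.

δ = min(2, ϵ/129)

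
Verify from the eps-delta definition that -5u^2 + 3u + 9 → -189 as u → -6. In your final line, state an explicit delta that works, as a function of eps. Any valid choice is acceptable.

delta = min(1, eps/68)

Suppose eps > 0. We want delta > 0 such that 0 < |u + 6| < delta implies |(-5u^2 + 3u + 9) + 189| < eps.
(-5u^2 + 3u + 9) + 189 = -5u^2 + 3u + 198 = (u + 6)(-5u + 33).
So |(-5u^2 + 3u + 9) + 189| = |u + 6|·|-5u + 33|.
Require delta ≤ 1. Then |u + 6| < 1 gives |u| < 7, and by the triangle inequality |-5u + 33| ≤ 5·7 + 33 = 68.
Hence |(-5u^2 + 3u + 9) + 189| ≤ 68|u + 6| < eps provided |u + 6| < eps/68.
Take delta = min(1, eps/68). Then 0 < |u + 6| < delta gives both |u + 6| < 1 and |u + 6| < eps/68, so |(-5u^2 + 3u + 9) + 189| < eps.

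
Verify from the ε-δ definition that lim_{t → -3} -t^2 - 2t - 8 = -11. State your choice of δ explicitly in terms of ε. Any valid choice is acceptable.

δ = min(2, ε/6)

Suppose ε > 0. We want δ > 0 such that 0 < |t + 3| < δ implies |(-t^2 - 2t - 8) + 11| < ε.
(-t^2 - 2t - 8) + 11 = -t^2 - 2t + 3 = (t + 3)(-t + 1).
So |(-t^2 - 2t - 8) + 11| = |t + 3|·|-t + 1|.
Require δ ≤ 2. Then |t + 3| < 2 gives |t| < 5, and by the triangle inequality |-t + 1| ≤ 5 + 1 = 6.
Hence |(-t^2 - 2t - 8) + 11| ≤ 6|t + 3| < ε provided |t + 3| < ε/6.
Take δ = min(2, ε/6). Then 0 < |t + 3| < δ gives both |t + 3| < 2 and |t + 3| < ε/6, so |(-t^2 - 2t - 8) + 11| < ε.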